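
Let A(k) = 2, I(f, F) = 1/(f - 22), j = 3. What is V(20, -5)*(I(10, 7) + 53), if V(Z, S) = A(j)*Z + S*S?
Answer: 41275/12 ≈ 3439.6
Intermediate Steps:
I(f, F) = 1/(-22 + f)
V(Z, S) = S² + 2*Z (V(Z, S) = 2*Z + S*S = 2*Z + S² = S² + 2*Z)
V(20, -5)*(I(10, 7) + 53) = ((-5)² + 2*20)*(1/(-22 + 10) + 53) = (25 + 40)*(1/(-12) + 53) = 65*(-1/12 + 53) = 65*(635/12) = 41275/12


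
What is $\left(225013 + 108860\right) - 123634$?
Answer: $210239$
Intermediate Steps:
$\left(225013 + 108860\right) - 123634 = 333873 - 123634 = 210239$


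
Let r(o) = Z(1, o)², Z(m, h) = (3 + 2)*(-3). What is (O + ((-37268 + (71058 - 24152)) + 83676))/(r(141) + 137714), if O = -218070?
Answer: -124756/137939 ≈ -0.90443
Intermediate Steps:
Z(m, h) = -15 (Z(m, h) = 5*(-3) = -15)
r(o) = 225 (r(o) = (-15)² = 225)
(O + ((-37268 + (71058 - 24152)) + 83676))/(r(141) + 137714) = (-218070 + ((-37268 + (71058 - 24152)) + 83676))/(225 + 137714) = (-218070 + ((-37268 + 46906) + 83676))/137939 = (-218070 + (9638 + 83676))*(1/137939) = (-218070 + 93314)*(1/137939) = -124756*1/137939 = -124756/137939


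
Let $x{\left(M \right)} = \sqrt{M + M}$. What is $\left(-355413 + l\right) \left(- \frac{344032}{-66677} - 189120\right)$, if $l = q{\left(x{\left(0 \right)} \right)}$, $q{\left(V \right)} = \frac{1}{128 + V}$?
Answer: $\frac{1378959782874869}{20516} \approx 6.7214 \cdot 10^{10}$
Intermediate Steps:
$x{\left(M \right)} = \sqrt{2} \sqrt{M}$ ($x{\left(M \right)} = \sqrt{2 M} = \sqrt{2} \sqrt{M}$)
$l = \frac{1}{128}$ ($l = \frac{1}{128 + \sqrt{2} \sqrt{0}} = \frac{1}{128 + \sqrt{2} \cdot 0} = \frac{1}{128 + 0} = \frac{1}{128} \approx 0.0078125$)
$\left(-355413 + l\right) \left(- \frac{344032}{-66677} - 189120\right) = \left(-355413 + \frac{1}{128}\right) \left(- \frac{344032}{-66677} - 189120\right) = - \frac{45492863 \left(\left(-344032\right) \left(- \frac{1}{66677}\right) - 189120\right)}{128} = - \frac{45492863 \left(\frac{26464}{5129} - 189120\right)}{128} = \left(- \frac{45492863}{128}\right) \left(- \frac{969970016}{5129}\right) = \frac{1378959782874869}{20516}$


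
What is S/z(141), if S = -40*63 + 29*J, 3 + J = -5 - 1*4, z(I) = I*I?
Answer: -956/6627 ≈ -0.14426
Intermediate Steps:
z(I) = I²
J = -12 (J = -3 + (-5 - 1*4) = -3 + (-5 - 4) = -3 - 9 = -12)
S = -2868 (S = -40*63 + 29*(-12) = -2520 - 348 = -2868)
S/z(141) = -2868/(141²) = -2868/19881 = -2868*1/19881 = -956/6627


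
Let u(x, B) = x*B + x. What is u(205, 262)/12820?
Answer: 10783/2564 ≈ 4.2055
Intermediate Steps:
u(x, B) = x + B*x (u(x, B) = B*x + x = x + B*x)
u(205, 262)/12820 = (205*(1 + 262))/12820 = (205*263)*(1/12820) = 53915*(1/12820) = 10783/2564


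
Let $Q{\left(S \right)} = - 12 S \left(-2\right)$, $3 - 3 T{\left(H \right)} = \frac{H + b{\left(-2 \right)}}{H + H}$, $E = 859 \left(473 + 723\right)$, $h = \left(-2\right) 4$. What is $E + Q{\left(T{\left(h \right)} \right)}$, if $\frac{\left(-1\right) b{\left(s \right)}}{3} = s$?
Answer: $1027387$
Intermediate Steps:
$h = -8$
$b{\left(s \right)} = - 3 s$
$E = 1027364$ ($E = 859 \cdot 1196 = 1027364$)
$T{\left(H \right)} = 1 - \frac{6 + H}{6 H}$ ($T{\left(H \right)} = 1 - \frac{\left(H - -6\right) \frac{1}{H + H}}{3} = 1 - \frac{\left(H + 6\right) \frac{1}{2 H}}{3} = 1 - \frac{\left(6 + H\right) \frac{1}{2 H}}{3} = 1 - \frac{\frac{1}{2} \frac{1}{H} \left(6 + H\right)}{3} = 1 - \frac{6 + H}{6 H}$)
$Q{\left(S \right)} = 24 S$
$E + Q{\left(T{\left(h \right)} \right)} = 1027364 + 24 \left(\frac{5}{6} - \frac{1}{-8}\right) = 1027364 + 24 \left(\frac{5}{6} - - \frac{1}{8}\right) = 1027364 + 24 \left(\frac{5}{6} + \frac{1}{8}\right) = 1027364 + 24 \cdot \frac{23}{24} = 1027364 + 23 = 1027387$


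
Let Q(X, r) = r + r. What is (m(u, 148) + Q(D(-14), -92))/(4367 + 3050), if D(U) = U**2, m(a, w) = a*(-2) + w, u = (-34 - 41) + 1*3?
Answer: 108/7417 ≈ 0.014561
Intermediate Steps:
u = -72 (u = -75 + 3 = -72)
m(a, w) = w - 2*a (m(a, w) = -2*a + w = w - 2*a)
Q(X, r) = 2*r
(m(u, 148) + Q(D(-14), -92))/(4367 + 3050) = ((148 - 2*(-72)) + 2*(-92))/(4367 + 3050) = ((148 + 144) - 184)/7417 = (292 - 184)*(1/7417) = 108*(1/7417) = 108/7417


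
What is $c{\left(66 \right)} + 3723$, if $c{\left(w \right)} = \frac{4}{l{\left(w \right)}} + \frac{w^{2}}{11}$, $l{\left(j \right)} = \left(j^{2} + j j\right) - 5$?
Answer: $\frac{35864137}{8707} \approx 4119.0$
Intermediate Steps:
$l{\left(j \right)} = -5 + 2 j^{2}$ ($l{\left(j \right)} = \left(j^{2} + j^{2}\right) - 5 = 2 j^{2} - 5 = -5 + 2 j^{2}$)
$c{\left(w \right)} = \frac{4}{-5 + 2 w^{2}} + \frac{w^{2}}{11}$
$c{\left(66 \right)} + 3723 = \frac{44 + 66^{2} \left(-5 + 2 \cdot 66^{2}\right)}{11 \left(-5 + 2 \cdot 66^{2}\right)} + 3723 = \frac{44 + 4356 \left(-5 + 2 \cdot 4356\right)}{11 \left(-5 + 2 \cdot 4356\right)} + 3723 = \frac{44 + 4356 \left(-5 + 8712\right)}{11 \left(-5 + 8712\right)} + 3723 = \frac{44 + 4356 \cdot 8707}{11 \cdot 8707} + 3723 = \frac{1}{11} \cdot \frac{1}{8707} \left(44 + 37927692\right) + 3723 = \frac{1}{11} \cdot \frac{1}{8707} \cdot 37927736 + 3723 = \frac{3447976}{8707} + 3723 = \frac{35864137}{8707}$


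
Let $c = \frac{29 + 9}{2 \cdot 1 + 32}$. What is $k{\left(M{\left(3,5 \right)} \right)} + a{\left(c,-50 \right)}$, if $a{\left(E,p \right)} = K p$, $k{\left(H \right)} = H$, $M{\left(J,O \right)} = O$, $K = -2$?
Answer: $105$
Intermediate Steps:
$c = \frac{19}{17}$ ($c = \frac{38}{2 + 32} = \frac{38}{34} = 38 \cdot \frac{1}{34} = \frac{19}{17} \approx 1.1176$)
$a{\left(E,p \right)} = - 2 p$
$k{\left(M{\left(3,5 \right)} \right)} + a{\left(c,-50 \right)} = 5 - -100 = 5 + 100 = 105$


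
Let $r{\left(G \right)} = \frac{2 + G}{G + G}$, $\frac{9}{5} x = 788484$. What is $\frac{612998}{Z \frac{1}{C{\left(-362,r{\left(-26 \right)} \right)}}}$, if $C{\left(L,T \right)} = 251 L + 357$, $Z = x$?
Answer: $- \frac{16643815197}{131414} \approx -1.2665 \cdot 10^{5}$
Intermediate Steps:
$x = \frac{1314140}{3}$ ($x = \frac{5}{9} \cdot 788484 = \frac{1314140}{3} \approx 4.3805 \cdot 10^{5}$)
$r{\left(G \right)} = \frac{2 + G}{2 G}$
$Z = \frac{1314140}{3} \approx 4.3805 \cdot 10^{5}$
$C{\left(L,T \right)} = 357 + 251 L$
$\frac{612998}{Z \frac{1}{C{\left(-362,r{\left(-26 \right)} \right)}}} = \frac{612998}{\frac{1314140}{3} \frac{1}{357 + 251 \left(-362\right)}} = \frac{612998}{\frac{1314140}{3} \frac{1}{357 - 90862}} = \frac{612998}{\frac{1314140}{3} \frac{1}{-90505}} = \frac{612998}{\frac{1314140}{3} \left(- \frac{1}{90505}\right)} = \frac{612998}{- \frac{262828}{54303}} = 612998 \left(- \frac{54303}{262828}\right) = - \frac{16643815197}{131414}$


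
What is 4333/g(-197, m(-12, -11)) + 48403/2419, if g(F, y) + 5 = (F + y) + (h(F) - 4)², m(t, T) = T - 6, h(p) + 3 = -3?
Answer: -674510/41123 ≈ -16.402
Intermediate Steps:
h(p) = -6 (h(p) = -3 - 3 = -6)
m(t, T) = -6 + T
g(F, y) = 95 + F + y (g(F, y) = -5 + ((F + y) + (-6 - 4)²) = -5 + ((F + y) + (-10)²) = -5 + ((F + y) + 100) = -5 + (100 + F + y) = 95 + F + y)
4333/g(-197, m(-12, -11)) + 48403/2419 = 4333/(95 - 197 + (-6 - 11)) + 48403/2419 = 4333/(95 - 197 - 17) + 48403*(1/2419) = 4333/(-119) + 48403/2419 = 4333*(-1/119) + 48403/2419 = -619/17 + 48403/2419 = -674510/41123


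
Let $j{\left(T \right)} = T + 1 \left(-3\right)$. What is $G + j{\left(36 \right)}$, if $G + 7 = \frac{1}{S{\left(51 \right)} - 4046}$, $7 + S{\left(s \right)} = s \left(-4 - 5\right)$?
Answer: $\frac{117311}{4512} \approx 26.0$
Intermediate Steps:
$S{\left(s \right)} = -7 - 9 s$ ($S{\left(s \right)} = -7 + s \left(-4 - 5\right) = -7 + s \left(-9\right) = -7 - 9 s$)
$G = - \frac{31585}{4512}$ ($G = -7 + \frac{1}{\left(-7 - 459\right) - 4046} = -7 + \frac{1}{-466 - 4046} = -7 + \frac{1}{-4512} = -7 - \frac{1}{4512} = - \frac{31585}{4512} \approx -7.0002$)
$j{\left(T \right)} = -3 + T$ ($j{\left(T \right)} = T - 3 = -3 + T$)
$G + j{\left(36 \right)} = - \frac{31585}{4512} + \left(-3 + 36\right) = - \frac{31585}{4512} + 33 = \frac{117311}{4512}$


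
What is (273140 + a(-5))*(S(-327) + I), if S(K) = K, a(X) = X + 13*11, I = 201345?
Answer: 54933797004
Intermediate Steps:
a(X) = 143 + X (a(X) = X + 143 = 143 + X)
(273140 + a(-5))*(S(-327) + I) = (273140 + (143 - 5))*(-327 + 201345) = (273140 + 138)*201018 = 273278*201018 = 54933797004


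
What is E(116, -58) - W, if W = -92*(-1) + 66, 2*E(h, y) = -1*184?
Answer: -250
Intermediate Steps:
E(h, y) = -92 (E(h, y) = (-1*184)/2 = (½)*(-184) = -92)
W = 158 (W = 92 + 66 = 158)
E(116, -58) - W = -92 - 1*158 = -92 - 158 = -250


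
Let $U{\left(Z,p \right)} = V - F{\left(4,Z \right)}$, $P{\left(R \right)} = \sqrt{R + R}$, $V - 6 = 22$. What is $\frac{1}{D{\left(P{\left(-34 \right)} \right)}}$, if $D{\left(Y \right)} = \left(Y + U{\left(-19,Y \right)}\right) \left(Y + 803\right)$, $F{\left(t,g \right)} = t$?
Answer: $\frac{4801}{103825197} - \frac{827 i \sqrt{17}}{207650394} \approx 4.6241 \cdot 10^{-5} - 1.6421 \cdot 10^{-5} i$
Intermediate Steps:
$V = 28$ ($V = 6 + 22 = 28$)
$P{\left(R \right)} = \sqrt{2} \sqrt{R}$ ($P{\left(R \right)} = \sqrt{2 R} = \sqrt{2} \sqrt{R}$)
$U{\left(Z,p \right)} = 24$ ($U{\left(Z,p \right)} = 28 - 4 = 24$)
$D{\left(Y \right)} = \left(24 + Y\right) \left(803 + Y\right)$ ($D{\left(Y \right)} = \left(Y + 24\right) \left(Y + 803\right) = \left(24 + Y\right) \left(803 + Y\right)$)
$\frac{1}{D{\left(P{\left(-34 \right)} \right)}} = \frac{1}{19272 + \left(\sqrt{2} \sqrt{-34}\right)^{2} + 827 \sqrt{2} \sqrt{-34}} = \frac{1}{19272 + \left(\sqrt{2} i \sqrt{34}\right)^{2} + 827 \sqrt{2} i \sqrt{34}} = \frac{1}{19272 + \left(2 i \sqrt{17}\right)^{2} + 827 \cdot 2 i \sqrt{17}} = \frac{1}{19272 - 68 + 1654 i \sqrt{17}} = \frac{1}{19204 + 1654 i \sqrt{17}}$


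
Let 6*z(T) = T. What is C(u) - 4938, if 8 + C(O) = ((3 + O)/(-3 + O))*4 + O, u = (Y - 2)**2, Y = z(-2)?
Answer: -487747/99 ≈ -4926.7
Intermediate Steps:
z(T) = T/6
Y = -1/3 (Y = (1/6)*(-2) = -1/3 ≈ -0.33333)
u = 49/9 (u = (-1/3 - 2)**2 = (-7/3)**2 = 49/9 ≈ 5.4444)
C(O) = -8 + O + 4*(3 + O)/(-3 + O) (C(O) = -8 + (((3 + O)/(-3 + O))*4 + O) = -8 + (4*(3 + O)/(-3 + O) + O) = -8 + (O + 4*(3 + O)/(-3 + O)) = -8 + O + 4*(3 + O)/(-3 + O))
C(u) - 4938 = (36 + (49/9)**2 - 7*49/9)/(-3 + 49/9) - 4938 = (36 + 2401/81 - 343/9)/(22/9) - 4938 = (9/22)*(2230/81) - 4938 = 1115/99 - 4938 = -487747/99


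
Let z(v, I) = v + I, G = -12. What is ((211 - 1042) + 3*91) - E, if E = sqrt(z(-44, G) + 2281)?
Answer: -558 - 5*sqrt(89) ≈ -605.17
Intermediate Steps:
z(v, I) = I + v
E = 5*sqrt(89) (E = sqrt((-12 - 44) + 2281) = sqrt(-56 + 2281) = sqrt(2225) = 5*sqrt(89) ≈ 47.170)
((211 - 1042) + 3*91) - E = ((211 - 1042) + 3*91) - 5*sqrt(89) = (-831 + 273) - 5*sqrt(89) = -558 - 5*sqrt(89)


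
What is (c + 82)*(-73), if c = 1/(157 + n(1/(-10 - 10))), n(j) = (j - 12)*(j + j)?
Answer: -189417626/31641 ≈ -5986.5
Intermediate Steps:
n(j) = 2*j*(-12 + j) (n(j) = (-12 + j)*(2*j) = 2*j*(-12 + j))
c = 200/31641 (c = 1/(157 + 2*(-12 + 1/(-10 - 10))/(-10 - 10)) = 1/(157 + 2*(-12 + 1/(-20))/(-20)) = 1/(157 + 2*(-1/20)*(-12 - 1/20)) = 1/(157 + 2*(-1/20)*(-241/20)) = 1/(157 + 241/200) = 1/(31641/200) = 200/31641 ≈ 0.0063209)
(c + 82)*(-73) = (200/31641 + 82)*(-73) = (2594762/31641)*(-73) = -189417626/31641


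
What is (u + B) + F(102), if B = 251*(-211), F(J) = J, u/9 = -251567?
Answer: -2316962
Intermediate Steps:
u = -2264103 (u = 9*(-251567) = -2264103)
B = -52961
(u + B) + F(102) = (-2264103 - 52961) + 102 = -2317064 + 102 = -2316962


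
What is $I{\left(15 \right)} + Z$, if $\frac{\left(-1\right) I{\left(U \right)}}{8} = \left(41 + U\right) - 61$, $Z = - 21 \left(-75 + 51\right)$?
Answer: $544$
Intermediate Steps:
$Z = 504$ ($Z = \left(-21\right) \left(-24\right) = 504$)
$I{\left(U \right)} = 160 - 8 U$ ($I{\left(U \right)} = - 8 \left(\left(41 + U\right) - 61\right) = - 8 \left(-20 + U\right) = 160 - 8 U$)
$I{\left(15 \right)} + Z = \left(160 - 120\right) + 504 = 40 + 504 = 544$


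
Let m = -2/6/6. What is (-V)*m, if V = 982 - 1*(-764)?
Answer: 97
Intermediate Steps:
V = 1746 (V = 982 + 764 = 1746)
m = -1/18 (m = -2*⅙*(⅙) = -⅓*⅙ = -1/18 ≈ -0.055556)
(-V)*m = -1*1746*(-1/18) = -1746*(-1/18) = 97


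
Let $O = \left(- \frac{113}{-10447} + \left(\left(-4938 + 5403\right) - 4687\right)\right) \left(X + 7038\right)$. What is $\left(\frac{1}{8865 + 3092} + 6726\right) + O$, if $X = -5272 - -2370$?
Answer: $- \frac{2180440089402391}{124914779} \approx -1.7455 \cdot 10^{7}$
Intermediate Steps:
$X = -2902$ ($X = -5272 + 2370 = -2902$)
$O = - \frac{182427052456}{10447}$ ($O = \left(- \frac{113}{-10447} + \left(\left(-4938 + 5403\right) - 4687\right)\right) \left(-2902 + 7038\right) = \left(\left(-113\right) \left(- \frac{1}{10447}\right) + \left(465 - 4687\right)\right) 4136 = \left(\frac{113}{10447} - 4222\right) 4136 = \left(- \frac{44107121}{10447}\right) 4136 = - \frac{182427052456}{10447} \approx -1.7462 \cdot 10^{7}$)
$\left(\frac{1}{8865 + 3092} + 6726\right) + O = \left(\frac{1}{8865 + 3092} + 6726\right) - \frac{182427052456}{10447} = \left(\frac{1}{11957} + 6726\right) - \frac{182427052456}{10447} = \frac{80422783}{11957} - \frac{182427052456}{10447} = - \frac{2180440089402391}{124914779}$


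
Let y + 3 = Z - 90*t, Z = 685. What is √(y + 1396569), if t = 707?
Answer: √1333621 ≈ 1154.8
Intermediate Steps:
y = -62948 (y = -3 + (685 - 90*707) = -3 + (685 - 63630) = -3 - 62945 = -62948)
√(y + 1396569) = √(-62948 + 1396569) = √1333621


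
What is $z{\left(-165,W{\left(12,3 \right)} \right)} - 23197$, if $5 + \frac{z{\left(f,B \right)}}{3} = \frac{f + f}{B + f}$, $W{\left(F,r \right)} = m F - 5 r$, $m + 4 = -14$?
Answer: $- \frac{46419}{2} \approx -23210.0$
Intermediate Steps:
$m = -18$ ($m = -4 - 14 = -18$)
$W{\left(F,r \right)} = - 18 F - 5 r$
$z{\left(f,B \right)} = -15 + \frac{6 f}{B + f}$ ($z{\left(f,B \right)} = -15 + 3 \frac{f + f}{B + f} = -15 + 3 \frac{2 f}{B + f} = -15 + \frac{6 f}{B + f}$)
$z{\left(-165,W{\left(12,3 \right)} \right)} - 23197 = \frac{3 \left(- 5 \left(\left(-18\right) 12 - 15\right) - -495\right)}{\left(\left(-18\right) 12 - 15\right) - 165} - 23197 = \frac{3 \left(- 5 \left(-216 - 15\right) + 495\right)}{\left(-216 - 15\right) - 165} - 23197 = \frac{3 \left(\left(-5\right) \left(-231\right) + 495\right)}{-231 - 165} - 23197 = \frac{3 \left(1155 + 495\right)}{-396} - 23197 = 3 \left(- \frac{1}{396}\right) 1650 - 23197 = - \frac{25}{2} - 23197 = - \frac{46419}{2}$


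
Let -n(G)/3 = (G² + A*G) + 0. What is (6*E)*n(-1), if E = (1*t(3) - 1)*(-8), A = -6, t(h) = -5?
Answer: -6048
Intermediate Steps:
E = 48 (E = (1*(-5) - 1)*(-8) = (-5 - 1)*(-8) = -6*(-8) = 48)
n(G) = -3*G² + 18*G (n(G) = -3*((G² - 6*G) + 0) = -3*(G² - 6*G) = -3*G² + 18*G)
(6*E)*n(-1) = (6*48)*(3*(-1)*(6 - 1*(-1))) = 288*(3*(-1)*(6 + 1)) = 288*(3*(-1)*7) = 288*(-21) = -6048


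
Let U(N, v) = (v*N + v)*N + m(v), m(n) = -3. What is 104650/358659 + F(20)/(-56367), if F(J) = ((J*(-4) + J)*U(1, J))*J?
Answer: 346401050/320897331 ≈ 1.0795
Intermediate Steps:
U(N, v) = -3 + N*(v + N*v) (U(N, v) = (v*N + v)*N - 3 = (N*v + v)*N - 3 = (v + N*v)*N - 3 = N*(v + N*v) - 3 = -3 + N*(v + N*v))
F(J) = -3*J²*(-3 + 2*J) (F(J) = ((J*(-4) + J)*(-3 + 1*J + J*1²))*J = ((-4*J + J)*(-3 + J + J*1))*J = ((-3*J)*(-3 + J + J))*J = ((-3*J)*(-3 + 2*J))*J = (-3*J*(-3 + 2*J))*J = -3*J²*(-3 + 2*J))
104650/358659 + F(20)/(-56367) = 104650/358659 + (20²*(9 - 6*20))/(-56367) = 104650*(1/358659) + (400*(9 - 120))*(-1/56367) = 14950/51237 + (400*(-111))*(-1/56367) = 14950/51237 - 44400*(-1/56367) = 14950/51237 + 14800/18789 = 346401050/320897331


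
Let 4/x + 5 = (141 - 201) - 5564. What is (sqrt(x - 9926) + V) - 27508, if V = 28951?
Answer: 1443 + 3*I*sqrt(34945743898)/5629 ≈ 1443.0 + 99.629*I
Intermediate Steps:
x = -4/5629 (x = 4/(-5 + ((141 - 201) - 5564)) = 4/(-5 + (-60 - 5564)) = 4/(-5 - 5624) = 4/(-5629) = 4*(-1/5629) = -4/5629 ≈ -0.00071061)
(sqrt(x - 9926) + V) - 27508 = (sqrt(-4/5629 - 9926) + 28951) - 27508 = (sqrt(-55873458/5629) + 28951) - 27508 = (3*I*sqrt(34945743898)/5629 + 28951) - 27508 = (28951 + 3*I*sqrt(34945743898)/5629) - 27508 = 1443 + 3*I*sqrt(34945743898)/5629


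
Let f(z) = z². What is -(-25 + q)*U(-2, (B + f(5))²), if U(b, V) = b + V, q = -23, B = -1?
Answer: 27552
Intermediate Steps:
U(b, V) = V + b
-(-25 + q)*U(-2, (B + f(5))²) = -(-25 - 23)*((-1 + 5²)² - 2) = -(-48)*((-1 + 25)² - 2) = -(-48)*(24² - 2) = -(-48)*(576 - 2) = -(-48)*574 = -1*(-27552) = 27552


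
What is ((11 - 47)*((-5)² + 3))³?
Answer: -1024192512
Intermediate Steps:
((11 - 47)*((-5)² + 3))³ = (-36*(25 + 3))³ = (-36*28)³ = (-1008)³ = -1024192512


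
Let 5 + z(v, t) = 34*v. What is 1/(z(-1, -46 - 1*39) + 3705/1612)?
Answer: -124/4551 ≈ -0.027247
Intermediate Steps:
z(v, t) = -5 + 34*v
1/(z(-1, -46 - 1*39) + 3705/1612) = 1/((-5 + 34*(-1)) + 3705/1612) = 1/((-5 - 34) + 3705*(1/1612)) = 1/(-39 + 285/124) = 1/(-4551/124) = -124/4551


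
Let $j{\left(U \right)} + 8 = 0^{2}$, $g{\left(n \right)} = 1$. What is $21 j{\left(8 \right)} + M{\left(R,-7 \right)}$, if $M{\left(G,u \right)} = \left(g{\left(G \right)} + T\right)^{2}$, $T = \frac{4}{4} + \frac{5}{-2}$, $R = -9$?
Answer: $- \frac{671}{4} \approx -167.75$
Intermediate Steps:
$j{\left(U \right)} = -8$ ($j{\left(U \right)} = -8 + 0^{2} = -8 + 0 = -8$)
$T = - \frac{3}{2}$ ($T = 4 \cdot \frac{1}{4} + 5 \left(- \frac{1}{2}\right) = 1 - \frac{5}{2} = - \frac{3}{2} \approx -1.5$)
$M{\left(G,u \right)} = \frac{1}{4}$ ($M{\left(G,u \right)} = \left(1 - \frac{3}{2}\right)^{2} = \left(- \frac{1}{2}\right)^{2} = \frac{1}{4}$)
$21 j{\left(8 \right)} + M{\left(R,-7 \right)} = 21 \left(-8\right) + \frac{1}{4} = -168 + \frac{1}{4} = - \frac{671}{4}$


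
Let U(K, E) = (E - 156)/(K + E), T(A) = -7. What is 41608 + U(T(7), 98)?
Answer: 3786270/91 ≈ 41607.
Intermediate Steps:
U(K, E) = (-156 + E)/(E + K)
41608 + U(T(7), 98) = 41608 + (-156 + 98)/(98 - 7) = 41608 - 58/91 = 3786270/91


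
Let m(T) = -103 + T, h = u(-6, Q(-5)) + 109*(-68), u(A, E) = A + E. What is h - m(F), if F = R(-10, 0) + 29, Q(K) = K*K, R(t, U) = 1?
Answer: -7320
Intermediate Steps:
Q(K) = K²
F = 30 (F = 1 + 29 = 30)
h = -7393 (h = (-6 + (-5)²) + 109*(-68) = (-6 + 25) - 7412 = 19 - 7412 = -7393)
h - m(F) = -7393 - (-103 + 30) = -7393 - 1*(-73) = -7393 + 73 = -7320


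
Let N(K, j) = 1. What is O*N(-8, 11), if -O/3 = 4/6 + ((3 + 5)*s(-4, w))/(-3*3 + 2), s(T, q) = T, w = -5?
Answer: -110/7 ≈ -15.714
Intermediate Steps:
O = -110/7 (O = -3*(4/6 + ((3 + 5)*(-4))/(-3*3 + 2)) = -3*(4*(1/6) + (8*(-4))/(-9 + 2)) = -3*(2/3 - 32/(-7)) = -3*(2/3 - 32*(-1/7)) = -3*(2/3 + 32/7) = -3*110/21 = -110/7 ≈ -15.714)
O*N(-8, 11) = -110/7*1 = -110/7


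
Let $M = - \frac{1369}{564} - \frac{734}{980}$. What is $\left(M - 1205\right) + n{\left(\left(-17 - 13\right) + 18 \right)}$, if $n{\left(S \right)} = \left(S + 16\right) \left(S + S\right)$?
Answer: $- \frac{180211079}{138180} \approx -1304.2$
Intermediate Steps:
$n{\left(S \right)} = 2 S \left(16 + S\right)$ ($n{\left(S \right)} = \left(16 + S\right) 2 S = 2 S \left(16 + S\right)$)
$M = - \frac{438899}{138180}$ ($M = \left(-1369\right) \frac{1}{564} - \frac{367}{490} = - \frac{1369}{564} - \frac{367}{490} = - \frac{438899}{138180} \approx -3.1763$)
$\left(M - 1205\right) + n{\left(\left(-17 - 13\right) + 18 \right)} = \left(- \frac{438899}{138180} - 1205\right) + 2 \left(\left(-17 - 13\right) + 18\right) \left(16 + \left(\left(-17 - 13\right) + 18\right)\right) = - \frac{166945799}{138180} + 2 \left(-30 + 18\right) \left(16 + \left(-30 + 18\right)\right) = - \frac{166945799}{138180} + 2 \left(-12\right) \left(16 - 12\right) = - \frac{166945799}{138180} + 2 \left(-12\right) 4 = - \frac{166945799}{138180} - 96 = - \frac{180211079}{138180}$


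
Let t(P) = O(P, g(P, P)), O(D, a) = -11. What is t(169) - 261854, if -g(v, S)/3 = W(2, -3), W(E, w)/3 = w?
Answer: -261865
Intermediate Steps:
W(E, w) = 3*w
g(v, S) = 27 (g(v, S) = -9*(-3) = -3*(-9) = 27)
t(P) = -11
t(169) - 261854 = -11 - 261854 = -261865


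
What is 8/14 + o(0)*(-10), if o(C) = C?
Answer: 4/7 ≈ 0.57143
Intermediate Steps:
8/14 + o(0)*(-10) = 8/14 + 0*(-10) = 8*(1/14) + 0 = 4/7 + 0 = 4/7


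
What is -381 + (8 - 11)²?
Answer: -372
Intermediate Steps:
-381 + (8 - 11)² = -381 + (-3)² = -381 + 9 = -372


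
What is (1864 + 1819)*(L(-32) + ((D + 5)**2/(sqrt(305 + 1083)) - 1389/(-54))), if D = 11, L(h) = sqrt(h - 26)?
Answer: 1705229/18 + 471424*sqrt(347)/347 + 3683*I*sqrt(58) ≈ 1.2004e+5 + 28049.0*I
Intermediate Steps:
L(h) = sqrt(-26 + h)
(1864 + 1819)*(L(-32) + ((D + 5)**2/(sqrt(305 + 1083)) - 1389/(-54))) = (1864 + 1819)*(sqrt(-26 - 32) + ((11 + 5)**2/(sqrt(305 + 1083)) - 1389/(-54))) = 3683*(sqrt(-58) + (16**2/(sqrt(1388)) - 1389*(-1/54))) = 3683*(I*sqrt(58) + (256/((2*sqrt(347))) + 463/18)) = 3683*(I*sqrt(58) + (256*(sqrt(347)/694) + 463/18)) = 3683*(I*sqrt(58) + (128*sqrt(347)/347 + 463/18)) = 3683*(I*sqrt(58) + (463/18 + 128*sqrt(347)/347)) = 3683*(463/18 + 128*sqrt(347)/347 + I*sqrt(58)) = 1705229/18 + 471424*sqrt(347)/347 + 3683*I*sqrt(58)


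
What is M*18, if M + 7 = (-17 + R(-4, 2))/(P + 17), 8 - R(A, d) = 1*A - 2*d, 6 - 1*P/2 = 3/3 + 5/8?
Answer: -13050/103 ≈ -126.70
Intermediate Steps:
P = 35/4 (P = 12 - 2*(3/3 + 5/8) = 12 - 2*(3*(⅓) + 5*(⅛)) = 12 - 2*(1 + 5/8) = 12 - 2*13/8 = 12 - 13/4 = 35/4 ≈ 8.7500)
R(A, d) = 8 - A + 2*d (R(A, d) = 8 - (1*A - 2*d) = 8 - (A - 2*d) = 8 + (-A + 2*d) = 8 - A + 2*d)
M = -725/103 (M = -7 + (-17 + (8 - 1*(-4) + 2*2))/(35/4 + 17) = -7 + (-17 + (8 + 4 + 4))/(103/4) = -7 + (-17 + 16)*(4/103) = -7 - 1*4/103 = -7 - 4/103 = -725/103 ≈ -7.0388)
M*18 = -725/103*18 = -13050/103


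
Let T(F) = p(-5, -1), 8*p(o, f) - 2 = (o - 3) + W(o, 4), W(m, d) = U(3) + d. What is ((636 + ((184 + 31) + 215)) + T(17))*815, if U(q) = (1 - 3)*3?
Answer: 867975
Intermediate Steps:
U(q) = -6 (U(q) = -2*3 = -6)
W(m, d) = -6 + d
p(o, f) = -3/8 + o/8 (p(o, f) = 1/4 + ((o - 3) + (-6 + 4))/8 = 1/4 + ((-3 + o) - 2)/8 = 1/4 + (-5 + o)/8 = 1/4 + (-5/8 + o/8) = -3/8 + o/8)
T(F) = -1 (T(F) = -3/8 + (1/8)*(-5) = -3/8 - 5/8 = -1)
((636 + ((184 + 31) + 215)) + T(17))*815 = ((636 + ((184 + 31) + 215)) - 1)*815 = ((636 + (215 + 215)) - 1)*815 = ((636 + 430) - 1)*815 = (1066 - 1)*815 = 1065*815 = 867975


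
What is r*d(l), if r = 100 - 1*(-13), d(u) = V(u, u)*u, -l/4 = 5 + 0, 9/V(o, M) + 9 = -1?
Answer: 2034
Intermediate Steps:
V(o, M) = -9/10 (V(o, M) = 9/(-9 - 1) = 9/(-10) = 9*(-⅒) = -9/10)
l = -20 (l = -4*(5 + 0) = -4*5 = -20)
d(u) = -9*u/10
r = 113 (r = 100 + 13 = 113)
r*d(l) = 113*(-9/10*(-20)) = 113*18 = 2034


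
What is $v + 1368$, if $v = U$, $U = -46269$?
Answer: $-44901$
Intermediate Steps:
$v = -46269$
$v + 1368 = -46269 + 1368 = -44901$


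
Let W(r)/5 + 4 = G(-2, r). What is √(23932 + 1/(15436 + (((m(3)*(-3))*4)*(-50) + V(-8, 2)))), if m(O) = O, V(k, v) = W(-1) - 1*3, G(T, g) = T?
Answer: √7082512894991/17203 ≈ 154.70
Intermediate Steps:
W(r) = -30 (W(r) = -20 + 5*(-2) = -20 - 10 = -30)
V(k, v) = -33 (V(k, v) = -30 - 1*3 = -30 - 3 = -33)
√(23932 + 1/(15436 + (((m(3)*(-3))*4)*(-50) + V(-8, 2)))) = √(23932 + 1/(15436 + (((3*(-3))*4)*(-50) - 33))) = √(23932 + 1/(15436 + (-9*4*(-50) - 33))) = √(23932 + 1/(15436 + (-36*(-50) - 33))) = √(23932 + 1/(15436 + (1800 - 33))) = √(23932 + 1/(15436 + 1767)) = √(23932 + 1/17203) = √(411702197/17203) = √7082512894991/17203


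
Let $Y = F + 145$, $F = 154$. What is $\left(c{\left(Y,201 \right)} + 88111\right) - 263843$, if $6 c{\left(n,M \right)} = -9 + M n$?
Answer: $-165717$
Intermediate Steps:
$Y = 299$ ($Y = 154 + 145 = 299$)
$c{\left(n,M \right)} = - \frac{3}{2} + \frac{M n}{6}$ ($c{\left(n,M \right)} = \frac{-9 + M n}{6} = - \frac{3}{2} + \frac{M n}{6}$)
$\left(c{\left(Y,201 \right)} + 88111\right) - 263843 = \left(\left(- \frac{3}{2} + \frac{1}{6} \cdot 201 \cdot 299\right) + 88111\right) - 263843 = \left(\left(- \frac{3}{2} + \frac{20033}{2}\right) + 88111\right) - 263843 = \left(10015 + 88111\right) - 263843 = 98126 - 263843 = -165717$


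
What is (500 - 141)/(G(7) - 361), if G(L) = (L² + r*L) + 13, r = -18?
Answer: -359/425 ≈ -0.84471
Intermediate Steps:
G(L) = 13 + L² - 18*L (G(L) = (L² - 18*L) + 13 = 13 + L² - 18*L)
(500 - 141)/(G(7) - 361) = (500 - 141)/((13 + 7² - 18*7) - 361) = 359/((13 + 49 - 126) - 361) = 359/(-64 - 361) = 359/(-425) = 359*(-1/425) = -359/425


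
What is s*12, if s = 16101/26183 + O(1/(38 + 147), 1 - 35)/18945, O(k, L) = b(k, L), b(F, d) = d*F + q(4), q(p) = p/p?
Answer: 225740563832/30588944325 ≈ 7.3798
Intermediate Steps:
q(p) = 1
b(F, d) = 1 + F*d (b(F, d) = d*F + 1 = F*d + 1 = 1 + F*d)
O(k, L) = 1 + L*k (O(k, L) = 1 + k*L = 1 + L*k)
s = 56435140958/91766832975 (s = 16101/26183 + (1 + (1 - 35)/(38 + 147))/18945 = 16101*(1/26183) + (1 - 34/185)*(1/18945) = 16101/26183 + (1 - 34*1/185)*(1/18945) = 16101/26183 + (1 - 34/185)*(1/18945) = 16101/26183 + (151/185)*(1/18945) = 16101/26183 + 151/3504825 = 56435140958/91766832975 ≈ 0.61498)
s*12 = (56435140958/91766832975)*12 = 225740563832/30588944325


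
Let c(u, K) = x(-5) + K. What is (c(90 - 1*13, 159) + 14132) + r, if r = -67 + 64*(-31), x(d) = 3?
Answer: 12243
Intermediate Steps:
c(u, K) = 3 + K
r = -2051 (r = -67 - 1984 = -2051)
(c(90 - 1*13, 159) + 14132) + r = ((3 + 159) + 14132) - 2051 = (162 + 14132) - 2051 = 14294 - 2051 = 12243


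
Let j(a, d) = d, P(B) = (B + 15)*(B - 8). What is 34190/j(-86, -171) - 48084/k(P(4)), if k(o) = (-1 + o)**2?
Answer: -210934874/1013859 ≈ -208.05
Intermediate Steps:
P(B) = (-8 + B)*(15 + B) (P(B) = (15 + B)*(-8 + B) = (-8 + B)*(15 + B))
34190/j(-86, -171) - 48084/k(P(4)) = 34190/(-171) - 48084/(-1 + (-120 + 4**2 + 7*4))**2 = 34190*(-1/171) - 48084/(-1 + (-120 + 16 + 28))**2 = -34190/171 - 48084/(-1 - 76)**2 = -34190/171 - 48084/((-77)**2) = -34190/171 - 48084/5929 = -210934874/1013859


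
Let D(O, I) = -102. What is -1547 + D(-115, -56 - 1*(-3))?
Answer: -1649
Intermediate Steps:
-1547 + D(-115, -56 - 1*(-3)) = -1547 - 102 = -1649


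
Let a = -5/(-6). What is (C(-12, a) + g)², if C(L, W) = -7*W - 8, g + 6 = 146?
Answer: 573049/36 ≈ 15918.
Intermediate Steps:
g = 140 (g = -6 + 146 = 140)
a = ⅚ (a = -5*(-⅙) = ⅚ ≈ 0.83333)
C(L, W) = -8 - 7*W
(C(-12, a) + g)² = ((-8 - 7*⅚) + 140)² = ((-8 - 35/6) + 140)² = (-83/6 + 140)² = (757/6)² = 573049/36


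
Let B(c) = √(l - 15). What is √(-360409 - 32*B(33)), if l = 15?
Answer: I*√360409 ≈ 600.34*I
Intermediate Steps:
B(c) = 0 (B(c) = √(15 - 15) = √0 = 0)
√(-360409 - 32*B(33)) = √(-360409 - 32*0) = √(-360409 + 0) = √(-360409) = I*√360409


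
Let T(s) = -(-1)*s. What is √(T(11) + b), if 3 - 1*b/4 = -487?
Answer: 3*√219 ≈ 44.396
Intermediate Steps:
T(s) = s
b = 1960 (b = 12 - 4*(-487) = 12 + 1948 = 1960)
√(T(11) + b) = √(11 + 1960) = √1971 = 3*√219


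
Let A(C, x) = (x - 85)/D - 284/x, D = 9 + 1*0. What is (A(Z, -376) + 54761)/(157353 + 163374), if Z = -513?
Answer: 46285111/271335042 ≈ 0.17058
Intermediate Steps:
D = 9 (D = 9 + 0 = 9)
A(C, x) = -85/9 - 284/x + x/9 (A(C, x) = (x - 85)/9 - 284/x = (-85 + x)*(⅑) - 284/x = (-85/9 + x/9) - 284/x = -85/9 - 284/x + x/9)
(A(Z, -376) + 54761)/(157353 + 163374) = ((⅑)*(-2556 - 376*(-85 - 376))/(-376) + 54761)/(157353 + 163374) = ((⅑)*(-1/376)*(-2556 - 376*(-461)) + 54761)/320727 = ((⅑)*(-1/376)*(-2556 + 173336) + 54761)*(1/320727) = ((⅑)*(-1/376)*170780 + 54761)*(1/320727) = (-42695/846 + 54761)*(1/320727) = (46285111/846)*(1/320727) = 46285111/271335042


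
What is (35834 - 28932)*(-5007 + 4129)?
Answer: -6059956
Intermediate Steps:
(35834 - 28932)*(-5007 + 4129) = 6902*(-878) = -6059956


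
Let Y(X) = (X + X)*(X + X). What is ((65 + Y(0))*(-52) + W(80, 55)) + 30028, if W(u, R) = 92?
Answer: 26740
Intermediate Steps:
Y(X) = 4*X**2 (Y(X) = (2*X)*(2*X) = 4*X**2)
((65 + Y(0))*(-52) + W(80, 55)) + 30028 = ((65 + 4*0**2)*(-52) + 92) + 30028 = ((65 + 4*0)*(-52) + 92) + 30028 = ((65 + 0)*(-52) + 92) + 30028 = (65*(-52) + 92) + 30028 = (-3380 + 92) + 30028 = -3288 + 30028 = 26740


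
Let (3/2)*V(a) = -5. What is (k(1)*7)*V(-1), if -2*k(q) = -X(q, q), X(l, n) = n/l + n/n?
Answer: -70/3 ≈ -23.333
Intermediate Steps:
V(a) = -10/3 (V(a) = (⅔)*(-5) = -10/3)
X(l, n) = 1 + n/l (X(l, n) = n/l + 1 = 1 + n/l)
k(q) = 1 (k(q) = -(-1)*(q + q)/q/2 = -(-1)*(2*q)/q/2 = -(-1)*2/2 = -½*(-2) = 1)
(k(1)*7)*V(-1) = (1*7)*(-10/3) = 7*(-10/3) = -70/3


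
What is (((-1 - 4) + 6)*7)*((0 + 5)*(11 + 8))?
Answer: 665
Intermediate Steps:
(((-1 - 4) + 6)*7)*((0 + 5)*(11 + 8)) = ((-5 + 6)*7)*(5*19) = (1*7)*95 = 7*95 = 665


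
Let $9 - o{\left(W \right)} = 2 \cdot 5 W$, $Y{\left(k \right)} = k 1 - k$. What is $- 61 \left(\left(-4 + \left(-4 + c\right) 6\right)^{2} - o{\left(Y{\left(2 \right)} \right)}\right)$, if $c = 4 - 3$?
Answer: $-28975$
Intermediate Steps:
$c = 1$
$Y{\left(k \right)} = 0$ ($Y{\left(k \right)} = k - k = 0$)
$o{\left(W \right)} = 9 - 10 W$ ($o{\left(W \right)} = 9 - 2 \cdot 5 W = 9 - 10 W$)
$- 61 \left(\left(-4 + \left(-4 + c\right) 6\right)^{2} - o{\left(Y{\left(2 \right)} \right)}\right) = - 61 \left(\left(-4 + \left(-4 + 1\right) 6\right)^{2} - \left(9 - 0\right)\right) = - 61 \left(\left(-4 - 18\right)^{2} - \left(9 + 0\right)\right) = - 61 \left(\left(-4 - 18\right)^{2} - 9\right) = - 61 \left(\left(-22\right)^{2} - 9\right) = - 61 \left(484 - 9\right) = \left(-61\right) 475 = -28975$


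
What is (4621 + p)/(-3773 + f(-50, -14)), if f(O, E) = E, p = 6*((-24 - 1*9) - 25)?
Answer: -4273/3787 ≈ -1.1283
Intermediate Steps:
p = -348 (p = 6*((-24 - 9) - 25) = 6*(-33 - 25) = 6*(-58) = -348)
(4621 + p)/(-3773 + f(-50, -14)) = (4621 - 348)/(-3773 - 14) = 4273/(-3787) = 4273*(-1/3787) = -4273/3787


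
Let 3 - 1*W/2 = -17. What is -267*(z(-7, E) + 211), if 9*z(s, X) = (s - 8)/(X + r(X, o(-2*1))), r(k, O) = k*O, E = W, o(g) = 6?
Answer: -3154783/56 ≈ -56335.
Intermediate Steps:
W = 40 (W = 6 - 2*(-17) = 6 + 34 = 40)
E = 40
r(k, O) = O*k
z(s, X) = (-8 + s)/(63*X) (z(s, X) = ((s - 8)/(X + 6*X))/9 = ((-8 + s)/((7*X)))/9 = ((-8 + s)*(1/(7*X)))/9 = ((-8 + s)/(7*X))/9 = (-8 + s)/(63*X))
-267*(z(-7, E) + 211) = -267*((1/63)*(-8 - 7)/40 + 211) = -267*((1/63)*(1/40)*(-15) + 211) = -267*(-1/168 + 211) = -267*35447/168 = -3154783/56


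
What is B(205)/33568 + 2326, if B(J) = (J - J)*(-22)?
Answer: 2326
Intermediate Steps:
B(J) = 0 (B(J) = 0*(-22) = 0)
B(205)/33568 + 2326 = 0/33568 + 2326 = 0*(1/33568) + 2326 = 0 + 2326 = 2326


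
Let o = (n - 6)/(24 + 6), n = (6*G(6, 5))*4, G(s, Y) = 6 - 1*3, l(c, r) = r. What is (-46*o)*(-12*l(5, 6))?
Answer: 36432/5 ≈ 7286.4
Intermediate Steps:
G(s, Y) = 3 (G(s, Y) = 6 - 3 = 3)
n = 72 (n = (6*3)*4 = 18*4 = 72)
o = 11/5 (o = (72 - 6)/(24 + 6) = 66/30 = 66*(1/30) = 11/5 ≈ 2.2000)
(-46*o)*(-12*l(5, 6)) = (-46*11/5)*(-12*6) = -506/5*(-72) = 36432/5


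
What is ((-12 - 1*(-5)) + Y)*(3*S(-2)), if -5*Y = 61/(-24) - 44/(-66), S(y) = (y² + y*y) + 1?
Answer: -1431/8 ≈ -178.88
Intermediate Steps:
S(y) = 1 + 2*y² (S(y) = (y² + y²) + 1 = 2*y² + 1 = 1 + 2*y²)
Y = 3/8 (Y = -(61/(-24) - 44/(-66))/5 = -(61*(-1/24) - 44*(-1/66))/5 = -(-61/24 + ⅔)/5 = -⅕*(-15/8) = 3/8 ≈ 0.37500)
((-12 - 1*(-5)) + Y)*(3*S(-2)) = ((-12 - 1*(-5)) + 3/8)*(3*(1 + 2*(-2)²)) = ((-12 + 5) + 3/8)*(3*(1 + 2*4)) = (-7 + 3/8)*(3*(1 + 8)) = -159*9/8 = -53/8*27 = -1431/8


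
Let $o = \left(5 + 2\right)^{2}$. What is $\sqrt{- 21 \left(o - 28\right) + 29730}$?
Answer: $\sqrt{29289} \approx 171.14$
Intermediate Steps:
$o = 49$ ($o = 7^{2} = 49$)
$\sqrt{- 21 \left(o - 28\right) + 29730} = \sqrt{- 21 \left(49 - 28\right) + 29730} = \sqrt{\left(-21\right) 21 + 29730} = \sqrt{-441 + 29730} = \sqrt{29289}$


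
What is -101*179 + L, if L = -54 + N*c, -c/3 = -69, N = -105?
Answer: -39868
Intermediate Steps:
c = 207 (c = -3*(-69) = 207)
L = -21789 (L = -54 - 105*207 = -54 - 21735 = -21789)
-101*179 + L = -101*179 - 21789 = -18079 - 21789 = -39868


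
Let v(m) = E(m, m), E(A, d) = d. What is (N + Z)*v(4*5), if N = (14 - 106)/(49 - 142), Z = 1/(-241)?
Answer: 441580/22413 ≈ 19.702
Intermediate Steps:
v(m) = m
Z = -1/241 ≈ -0.0041494
N = 92/93 (N = -92/(-93) = -92*(-1/93) = 92/93 ≈ 0.98925)
(N + Z)*v(4*5) = (92/93 - 1/241)*(4*5) = (22079/22413)*20 = 441580/22413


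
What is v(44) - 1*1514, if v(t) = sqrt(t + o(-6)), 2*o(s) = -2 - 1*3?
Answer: -1514 + sqrt(166)/2 ≈ -1507.6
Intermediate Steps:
o(s) = -5/2 (o(s) = (-2 - 1*3)/2 = (-2 - 3)/2 = (1/2)*(-5) = -5/2)
v(t) = sqrt(-5/2 + t) (v(t) = sqrt(t - 5/2) = sqrt(-5/2 + t))
v(44) - 1*1514 = sqrt(-10 + 4*44)/2 - 1*1514 = sqrt(-10 + 176)/2 - 1514 = sqrt(166)/2 - 1514 = -1514 + sqrt(166)/2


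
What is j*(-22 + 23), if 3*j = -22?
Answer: -22/3 ≈ -7.3333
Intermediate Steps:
j = -22/3 (j = (1/3)*(-22) = -22/3 ≈ -7.3333)
j*(-22 + 23) = -22*(-22 + 23)/3 = -22/3*1 = -22/3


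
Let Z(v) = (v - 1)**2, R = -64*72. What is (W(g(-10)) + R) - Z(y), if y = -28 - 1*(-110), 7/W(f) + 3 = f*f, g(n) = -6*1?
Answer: -368570/33 ≈ -11169.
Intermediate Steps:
g(n) = -6
W(f) = 7/(-3 + f**2) (W(f) = 7/(-3 + f*f) = 7/(-3 + f**2))
y = 82 (y = -28 + 110 = 82)
R = -4608
Z(v) = (-1 + v)**2
(W(g(-10)) + R) - Z(y) = (7/(-3 + (-6)**2) - 4608) - (-1 + 82)**2 = (7/(-3 + 36) - 4608) - 1*81**2 = (7/33 - 4608) - 1*6561 = (7*(1/33) - 4608) - 6561 = (7/33 - 4608) - 6561 = -152057/33 - 6561 = -368570/33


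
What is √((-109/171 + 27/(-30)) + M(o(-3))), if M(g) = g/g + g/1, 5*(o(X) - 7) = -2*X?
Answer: √2489570/570 ≈ 2.7681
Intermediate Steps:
o(X) = 7 - 2*X/5 (o(X) = 7 + (-2*X)/5 = 7 - 2*X/5)
M(g) = 1 + g (M(g) = 1 + g*1 = 1 + g)
√((-109/171 + 27/(-30)) + M(o(-3))) = √((-109/171 + 27/(-30)) + (1 + (7 - ⅖*(-3)))) = √((-109*1/171 + 27*(-1/30)) + (1 + (7 + 6/5))) = √((-109/171 - 9/10) + (1 + 41/5)) = √(-2629/1710 + 46/5) = √(13103/1710) = √2489570/570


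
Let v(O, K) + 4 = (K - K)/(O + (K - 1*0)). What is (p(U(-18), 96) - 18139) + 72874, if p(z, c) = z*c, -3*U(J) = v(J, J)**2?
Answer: 54223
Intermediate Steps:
v(O, K) = -4 (v(O, K) = -4 + (K - K)/(O + (K - 1*0)) = -4 + 0/(O + (K + 0)) = -4 + 0/(O + K) = -4 + 0/(K + O) = -4 + 0 = -4)
U(J) = -16/3 (U(J) = -1/3*(-4)**2 = -1/3*16 = -16/3)
p(z, c) = c*z
(p(U(-18), 96) - 18139) + 72874 = (96*(-16/3) - 18139) + 72874 = (-512 - 18139) + 72874 = -18651 + 72874 = 54223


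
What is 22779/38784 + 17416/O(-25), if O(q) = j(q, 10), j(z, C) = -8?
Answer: -28136663/12928 ≈ -2176.4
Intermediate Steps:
O(q) = -8
22779/38784 + 17416/O(-25) = 22779/38784 + 17416/(-8) = 22779*(1/38784) + 17416*(-⅛) = 7593/12928 - 2177 = -28136663/12928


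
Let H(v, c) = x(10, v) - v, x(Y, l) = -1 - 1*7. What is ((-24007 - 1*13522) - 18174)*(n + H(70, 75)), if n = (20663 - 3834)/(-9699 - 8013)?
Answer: 77893125595/17712 ≈ 4.3978e+6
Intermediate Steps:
x(Y, l) = -8 (x(Y, l) = -1 - 7 = -8)
n = -16829/17712 (n = 16829/(-17712) = 16829*(-1/17712) = -16829/17712 ≈ -0.95015)
H(v, c) = -8 - v
((-24007 - 1*13522) - 18174)*(n + H(70, 75)) = ((-24007 - 1*13522) - 18174)*(-16829/17712 + (-8 - 1*70)) = ((-24007 - 13522) - 18174)*(-16829/17712 + (-8 - 70)) = (-37529 - 18174)*(-16829/17712 - 78) = -55703*(-1398365/17712) = 77893125595/17712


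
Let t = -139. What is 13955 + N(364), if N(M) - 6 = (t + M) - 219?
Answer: 13967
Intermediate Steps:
N(M) = -352 + M (N(M) = 6 + ((-139 + M) - 219) = 6 + (-358 + M) = -352 + M)
13955 + N(364) = 13955 + (-352 + 364) = 13955 + 12 = 13967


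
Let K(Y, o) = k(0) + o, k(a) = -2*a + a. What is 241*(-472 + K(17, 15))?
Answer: -110137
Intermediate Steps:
k(a) = -a
K(Y, o) = o (K(Y, o) = -1*0 + o = 0 + o = o)
241*(-472 + K(17, 15)) = 241*(-472 + 15) = 241*(-457) = -110137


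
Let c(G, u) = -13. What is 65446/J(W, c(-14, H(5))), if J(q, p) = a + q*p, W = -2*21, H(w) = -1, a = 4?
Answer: 32723/275 ≈ 118.99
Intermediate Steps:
W = -42
J(q, p) = 4 + p*q (J(q, p) = 4 + q*p = 4 + p*q)
65446/J(W, c(-14, H(5))) = 65446/(4 - 13*(-42)) = 65446/(4 + 546) = 65446/550 = 65446*(1/550) = 32723/275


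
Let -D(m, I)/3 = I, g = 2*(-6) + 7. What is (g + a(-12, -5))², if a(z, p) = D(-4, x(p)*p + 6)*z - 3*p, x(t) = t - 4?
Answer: 3407716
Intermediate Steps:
x(t) = -4 + t
g = -5 (g = -12 + 7 = -5)
D(m, I) = -3*I
a(z, p) = -3*p + z*(-18 - 3*p*(-4 + p)) (a(z, p) = (-3*((-4 + p)*p + 6))*z - 3*p = (-3*(p*(-4 + p) + 6))*z - 3*p = (-3*(6 + p*(-4 + p)))*z - 3*p = (-18 - 3*p*(-4 + p))*z - 3*p = z*(-18 - 3*p*(-4 + p)) - 3*p = -3*p + z*(-18 - 3*p*(-4 + p)))
(g + a(-12, -5))² = (-5 + (-3*(-5) - 3*(-12)*(6 - 5*(-4 - 5))))² = (-5 + (15 - 3*(-12)*(6 - 5*(-9))))² = (-5 + (15 - 3*(-12)*(6 + 45)))² = (-5 + (15 - 3*(-12)*51))² = (-5 + (15 + 1836))² = (-5 + 1851)² = 1846² = 3407716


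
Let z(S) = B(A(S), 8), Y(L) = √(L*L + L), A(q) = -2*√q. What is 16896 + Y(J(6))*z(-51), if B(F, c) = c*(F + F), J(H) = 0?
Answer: 16896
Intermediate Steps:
Y(L) = √(L + L²) (Y(L) = √(L² + L) = √(L + L²))
B(F, c) = 2*F*c (B(F, c) = c*(2*F) = 2*F*c)
z(S) = -32*√S (z(S) = 2*(-2*√S)*8 = -32*√S)
16896 + Y(J(6))*z(-51) = 16896 + √(0*(1 + 0))*(-32*I*√51) = 16896 + √(0*1)*(-32*I*√51) = 16896 + √0*(-32*I*√51) = 16896 + 0*(-32*I*√51) = 16896 + 0 = 16896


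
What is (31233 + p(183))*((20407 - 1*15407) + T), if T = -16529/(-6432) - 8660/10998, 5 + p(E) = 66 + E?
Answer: 1856207948550349/11789856 ≈ 1.5744e+8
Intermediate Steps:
p(E) = 61 + E (p(E) = -5 + (66 + E) = 61 + E)
T = 21014137/11789856 (T = -16529*(-1/6432) - 8660*1/10998 = 16529/6432 - 4330/5499 = 21014137/11789856 ≈ 1.7824)
(31233 + p(183))*((20407 - 1*15407) + T) = (31233 + (61 + 183))*((20407 - 1*15407) + 21014137/11789856) = (31233 + 244)*((20407 - 15407) + 21014137/11789856) = 31477*(5000 + 21014137/11789856) = 31477*(58970294137/11789856) = 1856207948550349/11789856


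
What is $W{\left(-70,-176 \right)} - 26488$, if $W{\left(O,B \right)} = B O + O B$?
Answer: $-1848$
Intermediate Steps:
$W{\left(O,B \right)} = 2 B O$ ($W{\left(O,B \right)} = B O + B O = 2 B O$)
$W{\left(-70,-176 \right)} - 26488 = 2 \left(-176\right) \left(-70\right) - 26488 = 24640 - 26488 = -1848$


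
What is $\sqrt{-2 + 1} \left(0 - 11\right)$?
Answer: $- 11 i \approx - 11.0 i$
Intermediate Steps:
$\sqrt{-2 + 1} \left(0 - 11\right) = \sqrt{-1} \left(-11\right) = i \left(-11\right) = - 11 i$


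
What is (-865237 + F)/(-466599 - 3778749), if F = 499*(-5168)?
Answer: 1148023/1415116 ≈ 0.81126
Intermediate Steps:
F = -2578832
(-865237 + F)/(-466599 - 3778749) = (-865237 - 2578832)/(-466599 - 3778749) = -3444069/(-4245348) = -3444069*(-1/4245348) = 1148023/1415116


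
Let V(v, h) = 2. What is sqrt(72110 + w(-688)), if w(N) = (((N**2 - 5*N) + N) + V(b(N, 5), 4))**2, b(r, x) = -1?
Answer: sqrt(226669377714) ≈ 4.7610e+5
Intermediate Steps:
w(N) = (2 + N**2 - 4*N)**2 (w(N) = (((N**2 - 5*N) + N) + 2)**2 = ((N**2 - 4*N) + 2)**2 = (2 + N**2 - 4*N)**2)
sqrt(72110 + w(-688)) = sqrt(72110 + (2 + (-688)**2 - 4*(-688))**2) = sqrt(72110 + (2 + 473344 + 2752)**2) = sqrt(72110 + 476098**2) = sqrt(72110 + 226669305604) = sqrt(226669377714)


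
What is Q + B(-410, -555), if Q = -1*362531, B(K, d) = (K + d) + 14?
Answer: -363482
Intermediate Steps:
B(K, d) = 14 + K + d
Q = -362531
Q + B(-410, -555) = -362531 + (14 - 410 - 555) = -362531 - 951 = -363482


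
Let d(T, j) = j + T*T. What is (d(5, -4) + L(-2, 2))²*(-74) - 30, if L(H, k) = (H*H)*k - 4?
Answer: -46280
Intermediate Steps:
d(T, j) = j + T²
L(H, k) = -4 + k*H² (L(H, k) = H²*k - 4 = k*H² - 4 = -4 + k*H²)
(d(5, -4) + L(-2, 2))²*(-74) - 30 = ((-4 + 5²) + (-4 + 2*(-2)²))²*(-74) - 30 = ((-4 + 25) + (-4 + 2*4))²*(-74) - 30 = (21 + (-4 + 8))²*(-74) - 30 = (21 + 4)²*(-74) - 30 = 25²*(-74) - 30 = 625*(-74) - 30 = -46250 - 30 = -46280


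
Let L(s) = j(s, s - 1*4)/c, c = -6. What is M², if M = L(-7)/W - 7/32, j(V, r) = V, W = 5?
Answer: 49/230400 ≈ 0.00021267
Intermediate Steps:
L(s) = -s/6 (L(s) = s/(-6) = s*(-⅙) = -s/6)
M = 7/480 (M = -⅙*(-7)/5 - 7/32 = (7/6)*(⅕) - 7*1/32 = 7/30 - 7/32 = 7/480 ≈ 0.014583)
M² = (7/480)² = 49/230400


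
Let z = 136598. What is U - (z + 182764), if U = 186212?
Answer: -133150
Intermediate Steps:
U - (z + 182764) = 186212 - (136598 + 182764) = 186212 - 1*319362 = 186212 - 319362 = -133150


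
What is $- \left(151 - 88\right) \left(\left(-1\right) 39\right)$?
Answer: $2457$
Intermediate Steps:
$- \left(151 - 88\right) \left(\left(-1\right) 39\right) = - 63 \left(-39\right) = \left(-1\right) \left(-2457\right) = 2457$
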